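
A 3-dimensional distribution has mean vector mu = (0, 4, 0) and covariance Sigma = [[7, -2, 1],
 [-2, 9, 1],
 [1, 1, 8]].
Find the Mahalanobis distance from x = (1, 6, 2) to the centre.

Step 1 — centre the observation: (x - mu) = (1, 2, 2).

Step 2 — invert Sigma (cofactor / det for 3×3, or solve directly):
  Sigma^{-1} = [[0.1571, 0.0376, -0.0243],
 [0.0376, 0.1217, -0.0199],
 [-0.0243, -0.0199, 0.1305]].

Step 3 — form the quadratic (x - mu)^T · Sigma^{-1} · (x - mu):
  Sigma^{-1} · (x - mu) = (0.1836, 0.2412, 0.1969).
  (x - mu)^T · [Sigma^{-1} · (x - mu)] = (1)·(0.1836) + (2)·(0.2412) + (2)·(0.1969) = 1.0597.

Step 4 — take square root: d = √(1.0597) ≈ 1.0294.

d(x, mu) = √(1.0597) ≈ 1.0294


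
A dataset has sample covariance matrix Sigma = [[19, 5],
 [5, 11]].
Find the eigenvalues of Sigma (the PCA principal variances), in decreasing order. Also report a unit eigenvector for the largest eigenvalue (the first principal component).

Step 1 — characteristic polynomial of 2×2 Sigma:
  det(Sigma - λI) = λ² - trace · λ + det = 0.
  trace = 19 + 11 = 30, det = 19·11 - (5)² = 184.
Step 2 — discriminant:
  Δ = trace² - 4·det = 900 - 736 = 164.
Step 3 — eigenvalues:
  λ = (trace ± √Δ)/2 = (30 ± 12.8062)/2,
  λ_1 = 21.4031,  λ_2 = 8.5969.

Step 4 — unit eigenvector for λ_1: solve (Sigma - λ_1 I)v = 0. First row:
  (19 - 21.4031)·v_x + (5)·v_y = 0, i.e. (-2.4031)·v_x + (5)·v_y = 0,
  so v ∝ (b, λ_1 - a) = (5, 2.4031) = u.
  ||u|| = √((5)² + (2.4031)²) = √(30.775) ≈ 5.5475,
  v_1 = u/||u|| ≈ (0.9013, 0.4332) (||v_1|| = 1).

λ_1 = 21.4031,  λ_2 = 8.5969;  v_1 ≈ (0.9013, 0.4332)


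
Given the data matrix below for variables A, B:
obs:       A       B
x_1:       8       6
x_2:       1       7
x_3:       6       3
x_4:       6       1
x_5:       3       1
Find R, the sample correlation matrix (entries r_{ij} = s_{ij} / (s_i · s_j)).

Step 1 — column means:
  mean(A) = (8 + 1 + 6 + 6 + 3) / 5 = 24/5 = 4.8
  mean(B) = (6 + 7 + 3 + 1 + 1) / 5 = 18/5 = 3.6

Step 2 — sample variances and covariances s[i,j] = (1/(n-1)) · Σ_k (x_{k,i} - mean_i) · (x_{k,j} - mean_j), with n-1 = 4:
  s[A,A] = ((3.2)·(3.2) + (-3.8)·(-3.8) + (1.2)·(1.2) + (1.2)·(1.2) + (-1.8)·(-1.8)) / 4 = 30.8/4 = 7.7
  s[A,B] = ((3.2)·(2.4) + (-3.8)·(3.4) + (1.2)·(-0.6) + (1.2)·(-2.6) + (-1.8)·(-2.6)) / 4 = -4.4/4 = -1.1
  s[B,B] = ((2.4)·(2.4) + (3.4)·(3.4) + (-0.6)·(-0.6) + (-2.6)·(-2.6) + (-2.6)·(-2.6)) / 4 = 31.2/4 = 7.8
  Sample standard deviations s_i = √(s[i,i]):
  s(A) = √(7.7) = 2.7749
  s(B) = √(7.8) = 2.7928

Step 3 — r_{ij} = s_{ij} / (s_i · s_j):
  r[A,A] = 1 (diagonal).
  r[A,B] = -1.1 / (2.7749 · 2.7928) = -1.1 / 7.7498 = -0.1419
  r[B,B] = 1 (diagonal).

R is symmetric with unit diagonal. Assembling:

R = [[1, -0.1419],
 [-0.1419, 1]]


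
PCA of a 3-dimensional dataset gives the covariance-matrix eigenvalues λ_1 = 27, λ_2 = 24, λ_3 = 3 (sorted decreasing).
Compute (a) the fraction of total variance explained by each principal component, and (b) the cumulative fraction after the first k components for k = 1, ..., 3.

Step 1 — total variance = trace(Sigma) = Σ λ_i = 27 + 24 + 3 = 54.

Step 2 — fraction explained by component i = λ_i / Σ λ:
  PC1: 27/54 = 0.5
  PC2: 24/54 = 0.4444
  PC3: 3/54 = 0.0556

Step 3 — cumulative fraction after k components = (λ_1 + ... + λ_k) / Σ λ:
  k = 1: 27/54 = 0.5
  k = 2: (27 + 24)/54 = 51/54 = 0.9444
  k = 3: (27 + 24 + 3)/54 = 54/54 = 1

Summary (fraction, with percent):

explained: PC1 0.5 (50%), PC2 0.4444 (44.44%), PC3 0.0556 (5.56%);  cumulative: 0.5, 0.9444, 1


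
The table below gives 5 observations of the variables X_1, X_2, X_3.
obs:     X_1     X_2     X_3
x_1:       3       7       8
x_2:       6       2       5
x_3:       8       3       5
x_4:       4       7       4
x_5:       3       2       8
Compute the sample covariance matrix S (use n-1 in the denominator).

Step 1 — column means:
  mean(X_1) = (3 + 6 + 8 + 4 + 3) / 5 = 24/5 = 4.8
  mean(X_2) = (7 + 2 + 3 + 7 + 2) / 5 = 21/5 = 4.2
  mean(X_3) = (8 + 5 + 5 + 4 + 8) / 5 = 30/5 = 6

Step 2 — sample covariance S[i,j] = (1/(n-1)) · Σ_k (x_{k,i} - mean_i) · (x_{k,j} - mean_j), with n-1 = 4.
  S[X_1,X_1] = ((-1.8)·(-1.8) + (1.2)·(1.2) + (3.2)·(3.2) + (-0.8)·(-0.8) + (-1.8)·(-1.8)) / 4 = 18.8/4 = 4.7
  S[X_1,X_2] = ((-1.8)·(2.8) + (1.2)·(-2.2) + (3.2)·(-1.2) + (-0.8)·(2.8) + (-1.8)·(-2.2)) / 4 = -9.8/4 = -2.45
  S[X_1,X_3] = ((-1.8)·(2) + (1.2)·(-1) + (3.2)·(-1) + (-0.8)·(-2) + (-1.8)·(2)) / 4 = -10/4 = -2.5
  S[X_2,X_2] = ((2.8)·(2.8) + (-2.2)·(-2.2) + (-1.2)·(-1.2) + (2.8)·(2.8) + (-2.2)·(-2.2)) / 4 = 26.8/4 = 6.7
  S[X_2,X_3] = ((2.8)·(2) + (-2.2)·(-1) + (-1.2)·(-1) + (2.8)·(-2) + (-2.2)·(2)) / 4 = -1/4 = -0.25
  S[X_3,X_3] = ((2)·(2) + (-1)·(-1) + (-1)·(-1) + (-2)·(-2) + (2)·(2)) / 4 = 14/4 = 3.5

S is symmetric (S[j,i] = S[i,j]). Assembling:

S = [[4.7, -2.45, -2.5],
 [-2.45, 6.7, -0.25],
 [-2.5, -0.25, 3.5]]


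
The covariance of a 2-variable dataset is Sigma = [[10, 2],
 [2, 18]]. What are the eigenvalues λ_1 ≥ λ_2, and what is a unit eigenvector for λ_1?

Step 1 — characteristic polynomial of 2×2 Sigma:
  det(Sigma - λI) = λ² - trace · λ + det = 0.
  trace = 10 + 18 = 28, det = 10·18 - (2)² = 176.
Step 2 — discriminant:
  Δ = trace² - 4·det = 784 - 704 = 80.
Step 3 — eigenvalues:
  λ = (trace ± √Δ)/2 = (28 ± 8.9443)/2,
  λ_1 = 18.4721,  λ_2 = 9.5279.

Step 4 — unit eigenvector for λ_1: solve (Sigma - λ_1 I)v = 0. First row:
  (10 - 18.4721)·v_x + (2)·v_y = 0, i.e. (-8.4721)·v_x + (2)·v_y = 0,
  so v ∝ (b, λ_1 - a) = (2, 8.4721) = u.
  ||u|| = √((2)² + (8.4721)²) = √(75.7771) ≈ 8.705,
  v_1 = u/||u|| ≈ (0.2298, 0.9732) (||v_1|| = 1).

λ_1 = 18.4721,  λ_2 = 9.5279;  v_1 ≈ (0.2298, 0.9732)


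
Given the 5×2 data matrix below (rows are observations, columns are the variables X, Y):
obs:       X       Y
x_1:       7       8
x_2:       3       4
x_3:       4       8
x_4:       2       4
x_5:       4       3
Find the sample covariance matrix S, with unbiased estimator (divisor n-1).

Step 1 — column means:
  mean(X) = (7 + 3 + 4 + 2 + 4) / 5 = 20/5 = 4
  mean(Y) = (8 + 4 + 8 + 4 + 3) / 5 = 27/5 = 5.4

Step 2 — sample covariance S[i,j] = (1/(n-1)) · Σ_k (x_{k,i} - mean_i) · (x_{k,j} - mean_j), with n-1 = 4.
  S[X,X] = ((3)·(3) + (-1)·(-1) + (0)·(0) + (-2)·(-2) + (0)·(0)) / 4 = 14/4 = 3.5
  S[X,Y] = ((3)·(2.6) + (-1)·(-1.4) + (0)·(2.6) + (-2)·(-1.4) + (0)·(-2.4)) / 4 = 12/4 = 3
  S[Y,Y] = ((2.6)·(2.6) + (-1.4)·(-1.4) + (2.6)·(2.6) + (-1.4)·(-1.4) + (-2.4)·(-2.4)) / 4 = 23.2/4 = 5.8

S is symmetric (S[j,i] = S[i,j]). Assembling:

S = [[3.5, 3],
 [3, 5.8]]


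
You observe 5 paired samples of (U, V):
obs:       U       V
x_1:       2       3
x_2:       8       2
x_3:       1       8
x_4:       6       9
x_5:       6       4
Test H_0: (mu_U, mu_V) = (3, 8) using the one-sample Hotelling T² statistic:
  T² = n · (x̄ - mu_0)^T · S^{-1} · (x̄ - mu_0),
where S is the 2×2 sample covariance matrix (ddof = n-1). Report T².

Step 1 — sample mean vector:
  mean(U) = (2 + 8 + 1 + 6 + 6) / 5 = 23/5 = 4.6
  mean(V) = (3 + 2 + 8 + 9 + 4) / 5 = 26/5 = 5.2
  x̄ = (4.6, 5.2),  deviation x̄ - mu_0 = (4.6, 5.2) - (3, 8) = (1.6, -2.8).

Step 2 — sample covariance matrix, S[i,j] = (1/(n-1)) · Σ_k (x_{k,i} - mean_i) · (x_{k,j} - mean_j), divisor n-1 = 4:
  S[U,U] = ((-2.6)·(-2.6) + (3.4)·(3.4) + (-3.6)·(-3.6) + (1.4)·(1.4) + (1.4)·(1.4)) / 4 = 35.2/4 = 8.8
  S[U,V] = ((-2.6)·(-2.2) + (3.4)·(-3.2) + (-3.6)·(2.8) + (1.4)·(3.8) + (1.4)·(-1.2)) / 4 = -11.6/4 = -2.9
  S[V,V] = ((-2.2)·(-2.2) + (-3.2)·(-3.2) + (2.8)·(2.8) + (3.8)·(3.8) + (-1.2)·(-1.2)) / 4 = 38.8/4 = 9.7
  S = [[8.8, -2.9],
 [-2.9, 9.7]].

Step 3 — invert S. det(S) = 8.8·9.7 - (-2.9)² = 76.95.
  S^{-1} = (1/det) · [[d, -b], [-b, a]] = [[0.1261, 0.0377],
 [0.0377, 0.1144]].

Step 4 — quadratic form (x̄ - mu_0)^T · S^{-1} · (x̄ - mu_0):
  S^{-1} · (x̄ - mu_0) = (0.0962, -0.2599),
  (x̄ - mu_0)^T · [...] = (1.6)·(0.0962) + (-2.8)·(-0.2599) = 0.8816.

Step 5 — scale by n: T² = 5 · 0.8816 = 4.4081.

T² ≈ 4.4081


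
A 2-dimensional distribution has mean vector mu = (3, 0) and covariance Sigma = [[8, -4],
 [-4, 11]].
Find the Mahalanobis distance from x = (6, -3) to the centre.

Step 1 — centre the observation: (x - mu) = (3, -3).

Step 2 — invert Sigma. det(Sigma) = 8·11 - (-4)² = 72.
  Sigma^{-1} = (1/det) · [[d, -b], [-b, a]] = [[0.1528, 0.0556],
 [0.0556, 0.1111]].

Step 3 — form the quadratic (x - mu)^T · Sigma^{-1} · (x - mu):
  Sigma^{-1} · (x - mu) = (0.2917, -0.1667).
  (x - mu)^T · [Sigma^{-1} · (x - mu)] = (3)·(0.2917) + (-3)·(-0.1667) = 1.375.

Step 4 — take square root: d = √(1.375) ≈ 1.1726.

d(x, mu) = √(1.375) ≈ 1.1726


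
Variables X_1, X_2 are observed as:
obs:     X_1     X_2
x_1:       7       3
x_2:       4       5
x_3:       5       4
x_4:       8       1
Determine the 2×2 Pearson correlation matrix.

Step 1 — column means:
  mean(X_1) = (7 + 4 + 5 + 8) / 4 = 24/4 = 6
  mean(X_2) = (3 + 5 + 4 + 1) / 4 = 13/4 = 3.25

Step 2 — sample variances and covariances s[i,j] = (1/(n-1)) · Σ_k (x_{k,i} - mean_i) · (x_{k,j} - mean_j), with n-1 = 3:
  s[X_1,X_1] = ((1)·(1) + (-2)·(-2) + (-1)·(-1) + (2)·(2)) / 3 = 10/3 = 3.3333
  s[X_1,X_2] = ((1)·(-0.25) + (-2)·(1.75) + (-1)·(0.75) + (2)·(-2.25)) / 3 = -9/3 = -3
  s[X_2,X_2] = ((-0.25)·(-0.25) + (1.75)·(1.75) + (0.75)·(0.75) + (-2.25)·(-2.25)) / 3 = 8.75/3 = 2.9167
  Sample standard deviations s_i = √(s[i,i]):
  s(X_1) = √(3.3333) = 1.8257
  s(X_2) = √(2.9167) = 1.7078

Step 3 — r_{ij} = s_{ij} / (s_i · s_j):
  r[X_1,X_1] = 1 (diagonal).
  r[X_1,X_2] = -3 / (1.8257 · 1.7078) = -3 / 3.118 = -0.9621
  r[X_2,X_2] = 1 (diagonal).

R is symmetric with unit diagonal. Assembling:

R = [[1, -0.9621],
 [-0.9621, 1]]


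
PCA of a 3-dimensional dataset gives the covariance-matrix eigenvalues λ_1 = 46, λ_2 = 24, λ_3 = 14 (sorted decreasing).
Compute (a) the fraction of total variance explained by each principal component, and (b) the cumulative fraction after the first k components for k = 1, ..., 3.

Step 1 — total variance = trace(Sigma) = Σ λ_i = 46 + 24 + 14 = 84.

Step 2 — fraction explained by component i = λ_i / Σ λ:
  PC1: 46/84 = 0.5476
  PC2: 24/84 = 0.2857
  PC3: 14/84 = 0.1667

Step 3 — cumulative fraction after k components = (λ_1 + ... + λ_k) / Σ λ:
  k = 1: 46/84 = 0.5476
  k = 2: (46 + 24)/84 = 70/84 = 0.8333
  k = 3: (46 + 24 + 14)/84 = 84/84 = 1

Summary (fraction, with percent):

explained: PC1 0.5476 (54.76%), PC2 0.2857 (28.57%), PC3 0.1667 (16.67%);  cumulative: 0.5476, 0.8333, 1


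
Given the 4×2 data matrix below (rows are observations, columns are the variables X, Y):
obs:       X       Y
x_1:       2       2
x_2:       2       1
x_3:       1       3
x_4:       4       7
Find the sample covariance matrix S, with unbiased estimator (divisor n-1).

Step 1 — column means:
  mean(X) = (2 + 2 + 1 + 4) / 4 = 9/4 = 2.25
  mean(Y) = (2 + 1 + 3 + 7) / 4 = 13/4 = 3.25

Step 2 — sample covariance S[i,j] = (1/(n-1)) · Σ_k (x_{k,i} - mean_i) · (x_{k,j} - mean_j), with n-1 = 3.
  S[X,X] = ((-0.25)·(-0.25) + (-0.25)·(-0.25) + (-1.25)·(-1.25) + (1.75)·(1.75)) / 3 = 4.75/3 = 1.5833
  S[X,Y] = ((-0.25)·(-1.25) + (-0.25)·(-2.25) + (-1.25)·(-0.25) + (1.75)·(3.75)) / 3 = 7.75/3 = 2.5833
  S[Y,Y] = ((-1.25)·(-1.25) + (-2.25)·(-2.25) + (-0.25)·(-0.25) + (3.75)·(3.75)) / 3 = 20.75/3 = 6.9167

S is symmetric (S[j,i] = S[i,j]). Assembling:

S = [[1.5833, 2.5833],
 [2.5833, 6.9167]]


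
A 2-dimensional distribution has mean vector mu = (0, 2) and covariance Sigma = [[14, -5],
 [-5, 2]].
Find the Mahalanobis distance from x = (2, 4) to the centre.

Step 1 — centre the observation: (x - mu) = (2, 2).

Step 2 — invert Sigma. det(Sigma) = 14·2 - (-5)² = 3.
  Sigma^{-1} = (1/det) · [[d, -b], [-b, a]] = [[0.6667, 1.6667],
 [1.6667, 4.6667]].

Step 3 — form the quadratic (x - mu)^T · Sigma^{-1} · (x - mu):
  Sigma^{-1} · (x - mu) = (4.6667, 12.6667).
  (x - mu)^T · [Sigma^{-1} · (x - mu)] = (2)·(4.6667) + (2)·(12.6667) = 34.6667.

Step 4 — take square root: d = √(34.6667) ≈ 5.8878.

d(x, mu) = √(34.6667) ≈ 5.8878


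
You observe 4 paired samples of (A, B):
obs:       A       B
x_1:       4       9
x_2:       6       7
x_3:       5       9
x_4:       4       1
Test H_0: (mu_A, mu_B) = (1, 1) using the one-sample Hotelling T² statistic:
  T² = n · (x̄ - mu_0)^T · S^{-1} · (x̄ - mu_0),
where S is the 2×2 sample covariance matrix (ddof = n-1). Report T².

Step 1 — sample mean vector:
  mean(A) = (4 + 6 + 5 + 4) / 4 = 19/4 = 4.75
  mean(B) = (9 + 7 + 9 + 1) / 4 = 26/4 = 6.5
  x̄ = (4.75, 6.5),  deviation x̄ - mu_0 = (4.75, 6.5) - (1, 1) = (3.75, 5.5).

Step 2 — sample covariance matrix, S[i,j] = (1/(n-1)) · Σ_k (x_{k,i} - mean_i) · (x_{k,j} - mean_j), divisor n-1 = 3:
  S[A,A] = ((-0.75)·(-0.75) + (1.25)·(1.25) + (0.25)·(0.25) + (-0.75)·(-0.75)) / 3 = 2.75/3 = 0.9167
  S[A,B] = ((-0.75)·(2.5) + (1.25)·(0.5) + (0.25)·(2.5) + (-0.75)·(-5.5)) / 3 = 3.5/3 = 1.1667
  S[B,B] = ((2.5)·(2.5) + (0.5)·(0.5) + (2.5)·(2.5) + (-5.5)·(-5.5)) / 3 = 43/3 = 14.3333
  S = [[0.9167, 1.1667],
 [1.1667, 14.3333]].

Step 3 — invert S. det(S) = 0.9167·14.3333 - (1.1667)² = 11.7778.
  S^{-1} = (1/det) · [[d, -b], [-b, a]] = [[1.217, -0.0991],
 [-0.0991, 0.0778]].

Step 4 — quadratic form (x̄ - mu_0)^T · S^{-1} · (x̄ - mu_0):
  S^{-1} · (x̄ - mu_0) = (4.0189, 0.0566),
  (x̄ - mu_0)^T · [...] = (3.75)·(4.0189) + (5.5)·(0.0566) = 15.3821.

Step 5 — scale by n: T² = 4 · 15.3821 = 61.5283.

T² ≈ 61.5283


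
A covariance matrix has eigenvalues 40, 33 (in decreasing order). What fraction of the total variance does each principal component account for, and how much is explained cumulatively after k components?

Step 1 — total variance = trace(Sigma) = Σ λ_i = 40 + 33 = 73.

Step 2 — fraction explained by component i = λ_i / Σ λ:
  PC1: 40/73 = 0.5479
  PC2: 33/73 = 0.4521

Step 3 — cumulative fraction after k components = (λ_1 + ... + λ_k) / Σ λ:
  k = 1: 40/73 = 0.5479
  k = 2: (40 + 33)/73 = 73/73 = 1

Summary (fraction, with percent):

explained: PC1 0.5479 (54.79%), PC2 0.4521 (45.21%);  cumulative: 0.5479, 1


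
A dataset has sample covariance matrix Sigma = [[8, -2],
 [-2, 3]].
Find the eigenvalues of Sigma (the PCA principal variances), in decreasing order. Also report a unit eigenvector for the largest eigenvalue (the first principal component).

Step 1 — characteristic polynomial of 2×2 Sigma:
  det(Sigma - λI) = λ² - trace · λ + det = 0.
  trace = 8 + 3 = 11, det = 8·3 - (-2)² = 20.
Step 2 — discriminant:
  Δ = trace² - 4·det = 121 - 80 = 41.
Step 3 — eigenvalues:
  λ = (trace ± √Δ)/2 = (11 ± 6.4031)/2,
  λ_1 = 8.7016,  λ_2 = 2.2984.

Step 4 — unit eigenvector for λ_1: solve (Sigma - λ_1 I)v = 0. First row:
  (8 - 8.7016)·v_x + (-2)·v_y = 0, i.e. (-0.7016)·v_x + (-2)·v_y = 0,
  so v ∝ (b, λ_1 - a) = (-2, 0.7016); multiply by -1 so the first entry is positive: u = (2, -0.7016).
  ||u|| = √((2)² + (-0.7016)²) = √(4.4922) ≈ 2.1195,
  v_1 = u/||u|| ≈ (0.9436, -0.331) (||v_1|| = 1).

λ_1 = 8.7016,  λ_2 = 2.2984;  v_1 ≈ (0.9436, -0.331)


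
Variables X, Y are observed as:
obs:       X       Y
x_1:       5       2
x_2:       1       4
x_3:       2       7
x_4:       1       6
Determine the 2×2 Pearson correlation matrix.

Step 1 — column means:
  mean(X) = (5 + 1 + 2 + 1) / 4 = 9/4 = 2.25
  mean(Y) = (2 + 4 + 7 + 6) / 4 = 19/4 = 4.75

Step 2 — sample variances and covariances s[i,j] = (1/(n-1)) · Σ_k (x_{k,i} - mean_i) · (x_{k,j} - mean_j), with n-1 = 3:
  s[X,X] = ((2.75)·(2.75) + (-1.25)·(-1.25) + (-0.25)·(-0.25) + (-1.25)·(-1.25)) / 3 = 10.75/3 = 3.5833
  s[X,Y] = ((2.75)·(-2.75) + (-1.25)·(-0.75) + (-0.25)·(2.25) + (-1.25)·(1.25)) / 3 = -8.75/3 = -2.9167
  s[Y,Y] = ((-2.75)·(-2.75) + (-0.75)·(-0.75) + (2.25)·(2.25) + (1.25)·(1.25)) / 3 = 14.75/3 = 4.9167
  Sample standard deviations s_i = √(s[i,i]):
  s(X) = √(3.5833) = 1.893
  s(Y) = √(4.9167) = 2.2174

Step 3 — r_{ij} = s_{ij} / (s_i · s_j):
  r[X,X] = 1 (diagonal).
  r[X,Y] = -2.9167 / (1.893 · 2.2174) = -2.9167 / 4.1974 = -0.6949
  r[Y,Y] = 1 (diagonal).

R is symmetric with unit diagonal. Assembling:

R = [[1, -0.6949],
 [-0.6949, 1]]


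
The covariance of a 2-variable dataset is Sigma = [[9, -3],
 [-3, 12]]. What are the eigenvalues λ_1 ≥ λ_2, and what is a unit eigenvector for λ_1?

Step 1 — characteristic polynomial of 2×2 Sigma:
  det(Sigma - λI) = λ² - trace · λ + det = 0.
  trace = 9 + 12 = 21, det = 9·12 - (-3)² = 99.
Step 2 — discriminant:
  Δ = trace² - 4·det = 441 - 396 = 45.
Step 3 — eigenvalues:
  λ = (trace ± √Δ)/2 = (21 ± 6.7082)/2,
  λ_1 = 13.8541,  λ_2 = 7.1459.

Step 4 — unit eigenvector for λ_1: solve (Sigma - λ_1 I)v = 0. First row:
  (9 - 13.8541)·v_x + (-3)·v_y = 0, i.e. (-4.8541)·v_x + (-3)·v_y = 0,
  so v ∝ (b, λ_1 - a) = (-3, 4.8541); multiply by -1 so the first entry is positive: u = (3, -4.8541).
  ||u|| = √((3)² + (-4.8541)²) = √(32.5623) ≈ 5.7063,
  v_1 = u/||u|| ≈ (0.5257, -0.8507) (||v_1|| = 1).

λ_1 = 13.8541,  λ_2 = 7.1459;  v_1 ≈ (0.5257, -0.8507)


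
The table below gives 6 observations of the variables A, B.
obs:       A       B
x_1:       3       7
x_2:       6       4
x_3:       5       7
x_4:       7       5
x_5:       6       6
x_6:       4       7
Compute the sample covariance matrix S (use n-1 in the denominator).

Step 1 — column means:
  mean(A) = (3 + 6 + 5 + 7 + 6 + 4) / 6 = 31/6 = 5.1667
  mean(B) = (7 + 4 + 7 + 5 + 6 + 7) / 6 = 36/6 = 6

Step 2 — sample covariance S[i,j] = (1/(n-1)) · Σ_k (x_{k,i} - mean_i) · (x_{k,j} - mean_j), with n-1 = 5.
  S[A,A] = ((-2.1667)·(-2.1667) + (0.8333)·(0.8333) + (-0.1667)·(-0.1667) + (1.8333)·(1.8333) + (0.8333)·(0.8333) + (-1.1667)·(-1.1667)) / 5 = 10.8333/5 = 2.1667
  S[A,B] = ((-2.1667)·(1) + (0.8333)·(-2) + (-0.1667)·(1) + (1.8333)·(-1) + (0.8333)·(0) + (-1.1667)·(1)) / 5 = -7/5 = -1.4
  S[B,B] = ((1)·(1) + (-2)·(-2) + (1)·(1) + (-1)·(-1) + (0)·(0) + (1)·(1)) / 5 = 8/5 = 1.6

S is symmetric (S[j,i] = S[i,j]). Assembling:

S = [[2.1667, -1.4],
 [-1.4, 1.6]]


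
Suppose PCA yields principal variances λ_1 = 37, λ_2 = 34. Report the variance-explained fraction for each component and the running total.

Step 1 — total variance = trace(Sigma) = Σ λ_i = 37 + 34 = 71.

Step 2 — fraction explained by component i = λ_i / Σ λ:
  PC1: 37/71 = 0.5211
  PC2: 34/71 = 0.4789

Step 3 — cumulative fraction after k components = (λ_1 + ... + λ_k) / Σ λ:
  k = 1: 37/71 = 0.5211
  k = 2: (37 + 34)/71 = 71/71 = 1

Summary (fraction, with percent):

explained: PC1 0.5211 (52.11%), PC2 0.4789 (47.89%);  cumulative: 0.5211, 1


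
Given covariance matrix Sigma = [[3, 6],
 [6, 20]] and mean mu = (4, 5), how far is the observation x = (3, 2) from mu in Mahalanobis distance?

Step 1 — centre the observation: (x - mu) = (-1, -3).

Step 2 — invert Sigma. det(Sigma) = 3·20 - (6)² = 24.
  Sigma^{-1} = (1/det) · [[d, -b], [-b, a]] = [[0.8333, -0.25],
 [-0.25, 0.125]].

Step 3 — form the quadratic (x - mu)^T · Sigma^{-1} · (x - mu):
  Sigma^{-1} · (x - mu) = (-0.0833, -0.125).
  (x - mu)^T · [Sigma^{-1} · (x - mu)] = (-1)·(-0.0833) + (-3)·(-0.125) = 0.4583.

Step 4 — take square root: d = √(0.4583) ≈ 0.677.

d(x, mu) = √(0.4583) ≈ 0.677


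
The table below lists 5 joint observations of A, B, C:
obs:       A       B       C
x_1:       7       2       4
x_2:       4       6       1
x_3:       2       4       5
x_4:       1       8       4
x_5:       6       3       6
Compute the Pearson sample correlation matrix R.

Step 1 — column means:
  mean(A) = (7 + 4 + 2 + 1 + 6) / 5 = 20/5 = 4
  mean(B) = (2 + 6 + 4 + 8 + 3) / 5 = 23/5 = 4.6
  mean(C) = (4 + 1 + 5 + 4 + 6) / 5 = 20/5 = 4

Step 2 — sample variances and covariances s[i,j] = (1/(n-1)) · Σ_k (x_{k,i} - mean_i) · (x_{k,j} - mean_j), with n-1 = 4:
  s[A,A] = ((3)·(3) + (0)·(0) + (-2)·(-2) + (-3)·(-3) + (2)·(2)) / 4 = 26/4 = 6.5
  s[A,B] = ((3)·(-2.6) + (0)·(1.4) + (-2)·(-0.6) + (-3)·(3.4) + (2)·(-1.6)) / 4 = -20/4 = -5
  s[A,C] = ((3)·(0) + (0)·(-3) + (-2)·(1) + (-3)·(0) + (2)·(2)) / 4 = 2/4 = 0.5
  s[B,B] = ((-2.6)·(-2.6) + (1.4)·(1.4) + (-0.6)·(-0.6) + (3.4)·(3.4) + (-1.6)·(-1.6)) / 4 = 23.2/4 = 5.8
  s[B,C] = ((-2.6)·(0) + (1.4)·(-3) + (-0.6)·(1) + (3.4)·(0) + (-1.6)·(2)) / 4 = -8/4 = -2
  s[C,C] = ((0)·(0) + (-3)·(-3) + (1)·(1) + (0)·(0) + (2)·(2)) / 4 = 14/4 = 3.5
  Sample standard deviations s_i = √(s[i,i]):
  s(A) = √(6.5) = 2.5495
  s(B) = √(5.8) = 2.4083
  s(C) = √(3.5) = 1.8708

Step 3 — r_{ij} = s_{ij} / (s_i · s_j):
  r[A,A] = 1 (diagonal).
  r[A,B] = -5 / (2.5495 · 2.4083) = -5 / 6.14 = -0.8143
  r[A,C] = 0.5 / (2.5495 · 1.8708) = 0.5 / 4.7697 = 0.1048
  r[B,B] = 1 (diagonal).
  r[B,C] = -2 / (2.4083 · 1.8708) = -2 / 4.5056 = -0.4439
  r[C,C] = 1 (diagonal).

R is symmetric with unit diagonal. Assembling:

R = [[1, -0.8143, 0.1048],
 [-0.8143, 1, -0.4439],
 [0.1048, -0.4439, 1]]


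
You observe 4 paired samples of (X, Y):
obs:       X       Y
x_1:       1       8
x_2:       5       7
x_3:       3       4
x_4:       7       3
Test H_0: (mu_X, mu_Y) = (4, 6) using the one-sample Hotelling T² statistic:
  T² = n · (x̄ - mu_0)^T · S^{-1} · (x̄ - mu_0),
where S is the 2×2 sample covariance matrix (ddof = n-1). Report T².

Step 1 — sample mean vector:
  mean(X) = (1 + 5 + 3 + 7) / 4 = 16/4 = 4
  mean(Y) = (8 + 7 + 4 + 3) / 4 = 22/4 = 5.5
  x̄ = (4, 5.5),  deviation x̄ - mu_0 = (4, 5.5) - (4, 6) = (0, -0.5).

Step 2 — sample covariance matrix, S[i,j] = (1/(n-1)) · Σ_k (x_{k,i} - mean_i) · (x_{k,j} - mean_j), divisor n-1 = 3:
  S[X,X] = ((-3)·(-3) + (1)·(1) + (-1)·(-1) + (3)·(3)) / 3 = 20/3 = 6.6667
  S[X,Y] = ((-3)·(2.5) + (1)·(1.5) + (-1)·(-1.5) + (3)·(-2.5)) / 3 = -12/3 = -4
  S[Y,Y] = ((2.5)·(2.5) + (1.5)·(1.5) + (-1.5)·(-1.5) + (-2.5)·(-2.5)) / 3 = 17/3 = 5.6667
  S = [[6.6667, -4],
 [-4, 5.6667]].

Step 3 — invert S. det(S) = 6.6667·5.6667 - (-4)² = 21.7778.
  S^{-1} = (1/det) · [[d, -b], [-b, a]] = [[0.2602, 0.1837],
 [0.1837, 0.3061]].

Step 4 — quadratic form (x̄ - mu_0)^T · S^{-1} · (x̄ - mu_0):
  S^{-1} · (x̄ - mu_0) = (-0.0918, -0.1531),
  (x̄ - mu_0)^T · [...] = (0)·(-0.0918) + (-0.5)·(-0.1531) = 0.0765.

Step 5 — scale by n: T² = 4 · 0.0765 = 0.3061.

T² ≈ 0.3061


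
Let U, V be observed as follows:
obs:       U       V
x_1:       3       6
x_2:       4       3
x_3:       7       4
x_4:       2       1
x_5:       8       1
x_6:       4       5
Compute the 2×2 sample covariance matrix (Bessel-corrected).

Step 1 — column means:
  mean(U) = (3 + 4 + 7 + 2 + 8 + 4) / 6 = 28/6 = 4.6667
  mean(V) = (6 + 3 + 4 + 1 + 1 + 5) / 6 = 20/6 = 3.3333

Step 2 — sample covariance S[i,j] = (1/(n-1)) · Σ_k (x_{k,i} - mean_i) · (x_{k,j} - mean_j), with n-1 = 5.
  S[U,U] = ((-1.6667)·(-1.6667) + (-0.6667)·(-0.6667) + (2.3333)·(2.3333) + (-2.6667)·(-2.6667) + (3.3333)·(3.3333) + (-0.6667)·(-0.6667)) / 5 = 27.3333/5 = 5.4667
  S[U,V] = ((-1.6667)·(2.6667) + (-0.6667)·(-0.3333) + (2.3333)·(0.6667) + (-2.6667)·(-2.3333) + (3.3333)·(-2.3333) + (-0.6667)·(1.6667)) / 5 = -5.3333/5 = -1.0667
  S[V,V] = ((2.6667)·(2.6667) + (-0.3333)·(-0.3333) + (0.6667)·(0.6667) + (-2.3333)·(-2.3333) + (-2.3333)·(-2.3333) + (1.6667)·(1.6667)) / 5 = 21.3333/5 = 4.2667

S is symmetric (S[j,i] = S[i,j]). Assembling:

S = [[5.4667, -1.0667],
 [-1.0667, 4.2667]]


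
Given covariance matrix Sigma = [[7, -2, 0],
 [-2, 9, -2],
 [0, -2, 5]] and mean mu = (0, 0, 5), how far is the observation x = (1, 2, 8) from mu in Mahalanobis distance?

Step 1 — centre the observation: (x - mu) = (1, 2, 3).

Step 2 — invert Sigma (cofactor / det for 3×3, or solve directly):
  Sigma^{-1} = [[0.1536, 0.0375, 0.015],
 [0.0375, 0.1311, 0.0524],
 [0.015, 0.0524, 0.221]].

Step 3 — form the quadratic (x - mu)^T · Sigma^{-1} · (x - mu):
  Sigma^{-1} · (x - mu) = (0.2734, 0.4569, 0.7828).
  (x - mu)^T · [Sigma^{-1} · (x - mu)] = (1)·(0.2734) + (2)·(0.4569) + (3)·(0.7828) = 3.5356.

Step 4 — take square root: d = √(3.5356) ≈ 1.8803.

d(x, mu) = √(3.5356) ≈ 1.8803


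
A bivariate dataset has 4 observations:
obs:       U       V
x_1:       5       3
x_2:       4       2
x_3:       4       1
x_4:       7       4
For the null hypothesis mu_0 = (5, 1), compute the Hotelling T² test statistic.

Step 1 — sample mean vector:
  mean(U) = (5 + 4 + 4 + 7) / 4 = 20/4 = 5
  mean(V) = (3 + 2 + 1 + 4) / 4 = 10/4 = 2.5
  x̄ = (5, 2.5),  deviation x̄ - mu_0 = (5, 2.5) - (5, 1) = (0, 1.5).

Step 2 — sample covariance matrix, S[i,j] = (1/(n-1)) · Σ_k (x_{k,i} - mean_i) · (x_{k,j} - mean_j), divisor n-1 = 3:
  S[U,U] = ((0)·(0) + (-1)·(-1) + (-1)·(-1) + (2)·(2)) / 3 = 6/3 = 2
  S[U,V] = ((0)·(0.5) + (-1)·(-0.5) + (-1)·(-1.5) + (2)·(1.5)) / 3 = 5/3 = 1.6667
  S[V,V] = ((0.5)·(0.5) + (-0.5)·(-0.5) + (-1.5)·(-1.5) + (1.5)·(1.5)) / 3 = 5/3 = 1.6667
  S = [[2, 1.6667],
 [1.6667, 1.6667]].

Step 3 — invert S. det(S) = 2·1.6667 - (1.6667)² = 0.5556.
  S^{-1} = (1/det) · [[d, -b], [-b, a]] = [[3, -3],
 [-3, 3.6]].

Step 4 — quadratic form (x̄ - mu_0)^T · S^{-1} · (x̄ - mu_0):
  S^{-1} · (x̄ - mu_0) = (-4.5, 5.4),
  (x̄ - mu_0)^T · [...] = (0)·(-4.5) + (1.5)·(5.4) = 8.1.

Step 5 — scale by n: T² = 4 · 8.1 = 32.4.

T² ≈ 32.4


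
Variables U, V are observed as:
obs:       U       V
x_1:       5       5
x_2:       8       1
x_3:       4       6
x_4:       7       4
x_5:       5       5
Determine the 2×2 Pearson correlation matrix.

Step 1 — column means:
  mean(U) = (5 + 8 + 4 + 7 + 5) / 5 = 29/5 = 5.8
  mean(V) = (5 + 1 + 6 + 4 + 5) / 5 = 21/5 = 4.2

Step 2 — sample variances and covariances s[i,j] = (1/(n-1)) · Σ_k (x_{k,i} - mean_i) · (x_{k,j} - mean_j), with n-1 = 4:
  s[U,U] = ((-0.8)·(-0.8) + (2.2)·(2.2) + (-1.8)·(-1.8) + (1.2)·(1.2) + (-0.8)·(-0.8)) / 4 = 10.8/4 = 2.7
  s[U,V] = ((-0.8)·(0.8) + (2.2)·(-3.2) + (-1.8)·(1.8) + (1.2)·(-0.2) + (-0.8)·(0.8)) / 4 = -11.8/4 = -2.95
  s[V,V] = ((0.8)·(0.8) + (-3.2)·(-3.2) + (1.8)·(1.8) + (-0.2)·(-0.2) + (0.8)·(0.8)) / 4 = 14.8/4 = 3.7
  Sample standard deviations s_i = √(s[i,i]):
  s(U) = √(2.7) = 1.6432
  s(V) = √(3.7) = 1.9235

Step 3 — r_{ij} = s_{ij} / (s_i · s_j):
  r[U,U] = 1 (diagonal).
  r[U,V] = -2.95 / (1.6432 · 1.9235) = -2.95 / 3.1607 = -0.9333
  r[V,V] = 1 (diagonal).

R is symmetric with unit diagonal. Assembling:

R = [[1, -0.9333],
 [-0.9333, 1]]


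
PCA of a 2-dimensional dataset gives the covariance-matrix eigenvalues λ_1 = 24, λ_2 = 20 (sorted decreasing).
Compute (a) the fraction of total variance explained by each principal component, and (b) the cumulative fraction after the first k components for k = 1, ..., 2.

Step 1 — total variance = trace(Sigma) = Σ λ_i = 24 + 20 = 44.

Step 2 — fraction explained by component i = λ_i / Σ λ:
  PC1: 24/44 = 0.5455
  PC2: 20/44 = 0.4545

Step 3 — cumulative fraction after k components = (λ_1 + ... + λ_k) / Σ λ:
  k = 1: 24/44 = 0.5455
  k = 2: (24 + 20)/44 = 44/44 = 1

Summary (fraction, with percent):

explained: PC1 0.5455 (54.55%), PC2 0.4545 (45.45%);  cumulative: 0.5455, 1


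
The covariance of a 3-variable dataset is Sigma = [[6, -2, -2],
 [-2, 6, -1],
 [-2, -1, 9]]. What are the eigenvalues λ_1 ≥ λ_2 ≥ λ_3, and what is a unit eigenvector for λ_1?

Step 1 — characteristic polynomial p(λ) = det(λI - Sigma) = λ³ - tr·λ² + c_1·λ - det, where tr = trace, c_1 = sum of the principal 2×2 minors, det = det(Sigma):
  tr = 6 + 6 + 9 = 21,
  c_1 = (6·6 - (-2)²) + (6·9 - (-2)²) + (6·9 - (-1)²) = 32 + 50 + 53 = 135,
  det = 6·(6·9 - (-1)²) - (-2)·((-2)·9 - (-1)·(-2)) + (-2)·((-2)·(-1) - 6·(-2)) = 6·(53) - (-2)·(-20) + (-2)·(14) = 250.
  So p(λ) = λ³ - 21λ² + 135λ - 250.
Step 2 — look for an integer root (rational root theorem: any rational root is an integer divisor of 250). Testing λ = 10:
  p(10) = 1000 - 2100 + 1350 - 250 = 0  ✓
  Dividing out (λ - 10): p(λ) = (λ - 10)(λ² - 11λ + 25).
Step 3 — remaining eigenvalues from the quadratic λ² - 11λ + 25 = 0:
  Δ = 11² - 4·25 = 121 - 100 = 21,  λ = (11 ± √21)/2 = (11 ± 4.5826)/2 ≈ 7.7913 or 3.2087.
  Sorted: λ_1 = 10,  λ_2 = 7.7913,  λ_3 = 3.2087  (check: sum = 21 = tr ✓).

Step 4 — unit eigenvector for λ_1 = 10: v spans the null space of (Sigma - λ_1 I), whose rows are
  r_1 = (-4, -2, -2),  r_2 = (-2, -4, -1),  r_3 = (-2, -1, -1).
  v is orthogonal to every row, so take v ∝ r_1 × r_2 = ((-2)·(-1) - (-2)·(-4), (-2)·(-2) - (-4)·(-1), (-4)·(-4) - (-2)·(-2)) = (-6, 0, 12).
  Rescale (divide by 6; multiply by -1 so the first nonzero entry is positive): u = (1, 0, -2).
  ||u|| = √((1)² + (0)² + (-2)²) = √(5) ≈ 2.2361,  v_1 = u/||u|| ≈ (0.4472, 0, -0.8944) (||v_1|| = 1).

λ_1 = 10,  λ_2 = 7.7913,  λ_3 = 3.2087;  v_1 ≈ (0.4472, 0, -0.8944)


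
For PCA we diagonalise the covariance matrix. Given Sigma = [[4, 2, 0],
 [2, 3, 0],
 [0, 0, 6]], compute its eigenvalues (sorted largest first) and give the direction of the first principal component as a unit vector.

Step 1 — characteristic polynomial p(λ) = det(λI - Sigma) = λ³ - tr·λ² + c_1·λ - det, where tr = trace, c_1 = sum of the principal 2×2 minors, det = det(Sigma):
  tr = 4 + 3 + 6 = 13,
  c_1 = (4·3 - (2)²) + (4·6 - (0)²) + (3·6 - (0)²) = 8 + 24 + 18 = 50,
  det = 4·(3·6 - (0)²) - (2)·((2)·6 - (0)·(0)) + (0)·((2)·(0) - 3·(0)) = 4·(18) - (2)·(12) + (0)·(0) = 48.
  So p(λ) = λ³ - 13λ² + 50λ - 48.
Step 2 — look for an integer root (rational root theorem: any rational root is an integer divisor of 48). Testing λ = 6:
  p(6) = 216 - 468 + 300 - 48 = 0  ✓
  Dividing out (λ - 6): p(λ) = (λ - 6)(λ² - 7λ + 8).
Step 3 — remaining eigenvalues from the quadratic λ² - 7λ + 8 = 0:
  Δ = 7² - 4·8 = 49 - 32 = 17,  λ = (7 ± √17)/2 = (7 ± 4.1231)/2 ≈ 5.5616 or 1.4384.
  Sorted: λ_1 = 6,  λ_2 = 5.5616,  λ_3 = 1.4384  (check: sum = 13 = tr ✓).

Step 4 — unit eigenvector for λ_1 = 6: v spans the null space of (Sigma - λ_1 I), whose rows are
  r_1 = (-2, 2, 0),  r_2 = (2, -3, 0),  r_3 = (0, 0, 0).
  v is orthogonal to every row, so take v ∝ r_1 × r_2 = ((2)·(0) - (0)·(-3), (0)·(2) - (-2)·(0), (-2)·(-3) - (2)·(2)) = (0, 0, 2).
  Rescale (divide by 2): u = (0, 0, 1).
  ||u|| = √((0)² + (0)² + (1)²) = √(1) = 1,  v_1 = u/||u|| ≈ (0, 0, 1) (||v_1|| = 1).

λ_1 = 6,  λ_2 = 5.5616,  λ_3 = 1.4384;  v_1 ≈ (0, 0, 1)


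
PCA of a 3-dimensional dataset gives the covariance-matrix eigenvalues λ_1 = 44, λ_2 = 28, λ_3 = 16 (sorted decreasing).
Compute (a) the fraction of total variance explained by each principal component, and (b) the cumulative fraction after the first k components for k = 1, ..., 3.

Step 1 — total variance = trace(Sigma) = Σ λ_i = 44 + 28 + 16 = 88.

Step 2 — fraction explained by component i = λ_i / Σ λ:
  PC1: 44/88 = 0.5
  PC2: 28/88 = 0.3182
  PC3: 16/88 = 0.1818

Step 3 — cumulative fraction after k components = (λ_1 + ... + λ_k) / Σ λ:
  k = 1: 44/88 = 0.5
  k = 2: (44 + 28)/88 = 72/88 = 0.8182
  k = 3: (44 + 28 + 16)/88 = 88/88 = 1

Summary (fraction, with percent):

explained: PC1 0.5 (50%), PC2 0.3182 (31.82%), PC3 0.1818 (18.18%);  cumulative: 0.5, 0.8182, 1


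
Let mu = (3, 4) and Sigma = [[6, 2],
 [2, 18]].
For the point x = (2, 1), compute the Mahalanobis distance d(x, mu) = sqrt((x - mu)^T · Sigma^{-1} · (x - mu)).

Step 1 — centre the observation: (x - mu) = (-1, -3).

Step 2 — invert Sigma. det(Sigma) = 6·18 - (2)² = 104.
  Sigma^{-1} = (1/det) · [[d, -b], [-b, a]] = [[0.1731, -0.0192],
 [-0.0192, 0.0577]].

Step 3 — form the quadratic (x - mu)^T · Sigma^{-1} · (x - mu):
  Sigma^{-1} · (x - mu) = (-0.1154, -0.1538).
  (x - mu)^T · [Sigma^{-1} · (x - mu)] = (-1)·(-0.1154) + (-3)·(-0.1538) = 0.5769.

Step 4 — take square root: d = √(0.5769) ≈ 0.7596.

d(x, mu) = √(0.5769) ≈ 0.7596


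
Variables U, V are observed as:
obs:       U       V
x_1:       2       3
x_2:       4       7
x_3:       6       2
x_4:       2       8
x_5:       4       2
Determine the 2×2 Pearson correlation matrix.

Step 1 — column means:
  mean(U) = (2 + 4 + 6 + 2 + 4) / 5 = 18/5 = 3.6
  mean(V) = (3 + 7 + 2 + 8 + 2) / 5 = 22/5 = 4.4

Step 2 — sample variances and covariances s[i,j] = (1/(n-1)) · Σ_k (x_{k,i} - mean_i) · (x_{k,j} - mean_j), with n-1 = 4:
  s[U,U] = ((-1.6)·(-1.6) + (0.4)·(0.4) + (2.4)·(2.4) + (-1.6)·(-1.6) + (0.4)·(0.4)) / 4 = 11.2/4 = 2.8
  s[U,V] = ((-1.6)·(-1.4) + (0.4)·(2.6) + (2.4)·(-2.4) + (-1.6)·(3.6) + (0.4)·(-2.4)) / 4 = -9.2/4 = -2.3
  s[V,V] = ((-1.4)·(-1.4) + (2.6)·(2.6) + (-2.4)·(-2.4) + (3.6)·(3.6) + (-2.4)·(-2.4)) / 4 = 33.2/4 = 8.3
  Sample standard deviations s_i = √(s[i,i]):
  s(U) = √(2.8) = 1.6733
  s(V) = √(8.3) = 2.881

Step 3 — r_{ij} = s_{ij} / (s_i · s_j):
  r[U,U] = 1 (diagonal).
  r[U,V] = -2.3 / (1.6733 · 2.881) = -2.3 / 4.8208 = -0.4771
  r[V,V] = 1 (diagonal).

R is symmetric with unit diagonal. Assembling:

R = [[1, -0.4771],
 [-0.4771, 1]]


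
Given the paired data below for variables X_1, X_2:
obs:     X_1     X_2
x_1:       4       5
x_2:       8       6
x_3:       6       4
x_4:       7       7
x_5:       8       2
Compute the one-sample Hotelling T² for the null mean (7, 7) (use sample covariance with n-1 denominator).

Step 1 — sample mean vector:
  mean(X_1) = (4 + 8 + 6 + 7 + 8) / 5 = 33/5 = 6.6
  mean(X_2) = (5 + 6 + 4 + 7 + 2) / 5 = 24/5 = 4.8
  x̄ = (6.6, 4.8),  deviation x̄ - mu_0 = (6.6, 4.8) - (7, 7) = (-0.4, -2.2).

Step 2 — sample covariance matrix, S[i,j] = (1/(n-1)) · Σ_k (x_{k,i} - mean_i) · (x_{k,j} - mean_j), divisor n-1 = 4:
  S[X_1,X_1] = ((-2.6)·(-2.6) + (1.4)·(1.4) + (-0.6)·(-0.6) + (0.4)·(0.4) + (1.4)·(1.4)) / 4 = 11.2/4 = 2.8
  S[X_1,X_2] = ((-2.6)·(0.2) + (1.4)·(1.2) + (-0.6)·(-0.8) + (0.4)·(2.2) + (1.4)·(-2.8)) / 4 = -1.4/4 = -0.35
  S[X_2,X_2] = ((0.2)·(0.2) + (1.2)·(1.2) + (-0.8)·(-0.8) + (2.2)·(2.2) + (-2.8)·(-2.8)) / 4 = 14.8/4 = 3.7
  S = [[2.8, -0.35],
 [-0.35, 3.7]].

Step 3 — invert S. det(S) = 2.8·3.7 - (-0.35)² = 10.2375.
  S^{-1} = (1/det) · [[d, -b], [-b, a]] = [[0.3614, 0.0342],
 [0.0342, 0.2735]].

Step 4 — quadratic form (x̄ - mu_0)^T · S^{-1} · (x̄ - mu_0):
  S^{-1} · (x̄ - mu_0) = (-0.2198, -0.6154),
  (x̄ - mu_0)^T · [...] = (-0.4)·(-0.2198) + (-2.2)·(-0.6154) = 1.4418.

Step 5 — scale by n: T² = 5 · 1.4418 = 7.2088.

T² ≈ 7.2088


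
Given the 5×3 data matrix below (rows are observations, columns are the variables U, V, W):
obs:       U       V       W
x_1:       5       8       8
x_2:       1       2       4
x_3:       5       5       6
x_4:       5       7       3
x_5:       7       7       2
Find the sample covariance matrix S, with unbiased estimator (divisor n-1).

Step 1 — column means:
  mean(U) = (5 + 1 + 5 + 5 + 7) / 5 = 23/5 = 4.6
  mean(V) = (8 + 2 + 5 + 7 + 7) / 5 = 29/5 = 5.8
  mean(W) = (8 + 4 + 6 + 3 + 2) / 5 = 23/5 = 4.6

Step 2 — sample covariance S[i,j] = (1/(n-1)) · Σ_k (x_{k,i} - mean_i) · (x_{k,j} - mean_j), with n-1 = 4.
  S[U,U] = ((0.4)·(0.4) + (-3.6)·(-3.6) + (0.4)·(0.4) + (0.4)·(0.4) + (2.4)·(2.4)) / 4 = 19.2/4 = 4.8
  S[U,V] = ((0.4)·(2.2) + (-3.6)·(-3.8) + (0.4)·(-0.8) + (0.4)·(1.2) + (2.4)·(1.2)) / 4 = 17.6/4 = 4.4
  S[U,W] = ((0.4)·(3.4) + (-3.6)·(-0.6) + (0.4)·(1.4) + (0.4)·(-1.6) + (2.4)·(-2.6)) / 4 = -2.8/4 = -0.7
  S[V,V] = ((2.2)·(2.2) + (-3.8)·(-3.8) + (-0.8)·(-0.8) + (1.2)·(1.2) + (1.2)·(1.2)) / 4 = 22.8/4 = 5.7
  S[V,W] = ((2.2)·(3.4) + (-3.8)·(-0.6) + (-0.8)·(1.4) + (1.2)·(-1.6) + (1.2)·(-2.6)) / 4 = 3.6/4 = 0.9
  S[W,W] = ((3.4)·(3.4) + (-0.6)·(-0.6) + (1.4)·(1.4) + (-1.6)·(-1.6) + (-2.6)·(-2.6)) / 4 = 23.2/4 = 5.8

S is symmetric (S[j,i] = S[i,j]). Assembling:

S = [[4.8, 4.4, -0.7],
 [4.4, 5.7, 0.9],
 [-0.7, 0.9, 5.8]]


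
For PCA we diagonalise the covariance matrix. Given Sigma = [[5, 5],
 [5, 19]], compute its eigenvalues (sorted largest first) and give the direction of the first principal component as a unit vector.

Step 1 — characteristic polynomial of 2×2 Sigma:
  det(Sigma - λI) = λ² - trace · λ + det = 0.
  trace = 5 + 19 = 24, det = 5·19 - (5)² = 70.
Step 2 — discriminant:
  Δ = trace² - 4·det = 576 - 280 = 296.
Step 3 — eigenvalues:
  λ = (trace ± √Δ)/2 = (24 ± 17.2047)/2,
  λ_1 = 20.6023,  λ_2 = 3.3977.

Step 4 — unit eigenvector for λ_1: solve (Sigma - λ_1 I)v = 0. First row:
  (5 - 20.6023)·v_x + (5)·v_y = 0, i.e. (-15.6023)·v_x + (5)·v_y = 0,
  so v ∝ (b, λ_1 - a) = (5, 15.6023) = u.
  ||u|| = √((5)² + (15.6023)²) = √(268.4326) ≈ 16.3839,
  v_1 = u/||u|| ≈ (0.3052, 0.9523) (||v_1|| = 1).

λ_1 = 20.6023,  λ_2 = 3.3977;  v_1 ≈ (0.3052, 0.9523)


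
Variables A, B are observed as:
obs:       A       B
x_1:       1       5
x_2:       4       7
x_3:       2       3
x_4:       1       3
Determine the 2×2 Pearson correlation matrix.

Step 1 — column means:
  mean(A) = (1 + 4 + 2 + 1) / 4 = 8/4 = 2
  mean(B) = (5 + 7 + 3 + 3) / 4 = 18/4 = 4.5

Step 2 — sample variances and covariances s[i,j] = (1/(n-1)) · Σ_k (x_{k,i} - mean_i) · (x_{k,j} - mean_j), with n-1 = 3:
  s[A,A] = ((-1)·(-1) + (2)·(2) + (0)·(0) + (-1)·(-1)) / 3 = 6/3 = 2
  s[A,B] = ((-1)·(0.5) + (2)·(2.5) + (0)·(-1.5) + (-1)·(-1.5)) / 3 = 6/3 = 2
  s[B,B] = ((0.5)·(0.5) + (2.5)·(2.5) + (-1.5)·(-1.5) + (-1.5)·(-1.5)) / 3 = 11/3 = 3.6667
  Sample standard deviations s_i = √(s[i,i]):
  s(A) = √(2) = 1.4142
  s(B) = √(3.6667) = 1.9149

Step 3 — r_{ij} = s_{ij} / (s_i · s_j):
  r[A,A] = 1 (diagonal).
  r[A,B] = 2 / (1.4142 · 1.9149) = 2 / 2.708 = 0.7385
  r[B,B] = 1 (diagonal).

R is symmetric with unit diagonal. Assembling:

R = [[1, 0.7385],
 [0.7385, 1]]


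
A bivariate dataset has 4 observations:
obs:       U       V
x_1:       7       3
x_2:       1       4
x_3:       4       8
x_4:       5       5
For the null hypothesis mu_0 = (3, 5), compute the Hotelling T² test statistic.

Step 1 — sample mean vector:
  mean(U) = (7 + 1 + 4 + 5) / 4 = 17/4 = 4.25
  mean(V) = (3 + 4 + 8 + 5) / 4 = 20/4 = 5
  x̄ = (4.25, 5),  deviation x̄ - mu_0 = (4.25, 5) - (3, 5) = (1.25, 0).

Step 2 — sample covariance matrix, S[i,j] = (1/(n-1)) · Σ_k (x_{k,i} - mean_i) · (x_{k,j} - mean_j), divisor n-1 = 3:
  S[U,U] = ((2.75)·(2.75) + (-3.25)·(-3.25) + (-0.25)·(-0.25) + (0.75)·(0.75)) / 3 = 18.75/3 = 6.25
  S[U,V] = ((2.75)·(-2) + (-3.25)·(-1) + (-0.25)·(3) + (0.75)·(0)) / 3 = -3/3 = -1
  S[V,V] = ((-2)·(-2) + (-1)·(-1) + (3)·(3) + (0)·(0)) / 3 = 14/3 = 4.6667
  S = [[6.25, -1],
 [-1, 4.6667]].

Step 3 — invert S. det(S) = 6.25·4.6667 - (-1)² = 28.1667.
  S^{-1} = (1/det) · [[d, -b], [-b, a]] = [[0.1657, 0.0355],
 [0.0355, 0.2219]].

Step 4 — quadratic form (x̄ - mu_0)^T · S^{-1} · (x̄ - mu_0):
  S^{-1} · (x̄ - mu_0) = (0.2071, 0.0444),
  (x̄ - mu_0)^T · [...] = (1.25)·(0.2071) + (0)·(0.0444) = 0.2589.

Step 5 — scale by n: T² = 4 · 0.2589 = 1.0355.

T² ≈ 1.0355


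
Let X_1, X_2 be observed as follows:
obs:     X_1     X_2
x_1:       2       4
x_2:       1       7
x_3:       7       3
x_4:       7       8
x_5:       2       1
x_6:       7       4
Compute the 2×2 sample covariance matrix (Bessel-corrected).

Step 1 — column means:
  mean(X_1) = (2 + 1 + 7 + 7 + 2 + 7) / 6 = 26/6 = 4.3333
  mean(X_2) = (4 + 7 + 3 + 8 + 1 + 4) / 6 = 27/6 = 4.5

Step 2 — sample covariance S[i,j] = (1/(n-1)) · Σ_k (x_{k,i} - mean_i) · (x_{k,j} - mean_j), with n-1 = 5.
  S[X_1,X_1] = ((-2.3333)·(-2.3333) + (-3.3333)·(-3.3333) + (2.6667)·(2.6667) + (2.6667)·(2.6667) + (-2.3333)·(-2.3333) + (2.6667)·(2.6667)) / 5 = 43.3333/5 = 8.6667
  S[X_1,X_2] = ((-2.3333)·(-0.5) + (-3.3333)·(2.5) + (2.6667)·(-1.5) + (2.6667)·(3.5) + (-2.3333)·(-3.5) + (2.6667)·(-0.5)) / 5 = 5/5 = 1
  S[X_2,X_2] = ((-0.5)·(-0.5) + (2.5)·(2.5) + (-1.5)·(-1.5) + (3.5)·(3.5) + (-3.5)·(-3.5) + (-0.5)·(-0.5)) / 5 = 33.5/5 = 6.7

S is symmetric (S[j,i] = S[i,j]). Assembling:

S = [[8.6667, 1],
 [1, 6.7]]
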